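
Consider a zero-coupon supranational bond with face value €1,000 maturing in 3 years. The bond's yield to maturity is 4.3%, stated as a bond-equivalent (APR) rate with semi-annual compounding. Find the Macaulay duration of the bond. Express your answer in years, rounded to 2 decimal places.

3.00 years

A zero-coupon bond has a single cash flow at maturity, so its Macaulay duration equals its maturity: 3 years.
(Equivalently: 6 semi-annual periods ÷ 2 = 3 years.)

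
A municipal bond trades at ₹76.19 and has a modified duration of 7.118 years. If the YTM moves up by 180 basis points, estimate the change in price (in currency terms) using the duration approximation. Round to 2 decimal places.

Duration approximation: ΔP/P ≈ -D_mod · Δy = -7.118 × (+0.018) = -0.128124.
ΔP ≈ 76.19 × (-0.128124) = -9.76176756.

-₹9.76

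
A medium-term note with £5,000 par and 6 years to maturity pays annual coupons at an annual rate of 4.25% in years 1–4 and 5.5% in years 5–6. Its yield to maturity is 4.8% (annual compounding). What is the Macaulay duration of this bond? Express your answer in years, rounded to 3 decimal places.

Periodic yield y = 0.048. Discount each cash flow and weight by its year:
  t   CF        PV=CF/(1+0.048)^t    t·PV
  1       212.50       202.7672       202.7672
  2       212.50       193.4801       386.9603
  3       212.50       184.6184       553.8553
  4       212.50       176.1626       704.6505
  5       275.00       217.5336     1,087.6678
  6     5,275.00     3,981.5738    23,889.4427
  Σ                  4,956.1357    26,825.3438
Price P = Σ PV = 4,956.1357.
Macaulay duration = Σ(t·PV) / P = 26,825.3438 / 4,956.1357 = 5.41255 years.

5.413 years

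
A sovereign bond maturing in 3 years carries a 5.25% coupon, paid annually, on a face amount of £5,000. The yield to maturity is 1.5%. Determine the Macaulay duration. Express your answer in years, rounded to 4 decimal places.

2.8608 years

Periodic yield y = 0.015. Discount each cash flow and weight by its year:
  t   CF        PV=CF/(1+0.015)^t    t·PV
  1       262.50       258.6207       258.6207
  2       262.50       254.7987       509.5974
  3     5,262.50     5,032.6182    15,097.8545
  Σ                  5,546.0376    15,866.0726
Price P = Σ PV = 5,546.0376.
Macaulay duration = Σ(t·PV) / P = 15,866.0726 / 5,546.0376 = 2.86079 years.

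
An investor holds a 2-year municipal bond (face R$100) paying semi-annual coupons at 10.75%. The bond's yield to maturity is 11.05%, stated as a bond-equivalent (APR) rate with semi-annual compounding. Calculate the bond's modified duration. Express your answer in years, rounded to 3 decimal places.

1.755 years

Periodic yield y = 0.05525. First find Macaulay duration:
  t   CF        PV=CF/(1+0.05525)^t    t·PV
  1        5.375         5.0936         5.0936
  2        5.375         4.8269         9.6538
  3        5.375         4.5742        13.7225
  4      105.375        84.9799       339.9195
  Σ                     99.4745       368.3894
P = 99.4745; Macaulay duration = 368.3894 / 99.4745 = 3.70335 half-year periods = 1.85168 years.
Modified duration = D_Mac / (1 + y) = 1.85168 / 1.05525 = 1.75473 years.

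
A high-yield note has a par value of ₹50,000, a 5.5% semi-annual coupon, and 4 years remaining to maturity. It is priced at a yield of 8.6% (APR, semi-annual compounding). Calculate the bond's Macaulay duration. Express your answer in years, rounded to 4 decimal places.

3.6207 years

Periodic yield y = 0.043. Discount each cash flow and weight by its period:
  t   CF        PV=CF/(1+0.043)^t    t·PV
  1     1,375.00     1,318.3126     1,318.3126
  2     1,375.00     1,263.9622     2,527.9244
  3     1,375.00     1,211.8525     3,635.5576
  4     1,375.00     1,161.8912     4,647.5648
  5     1,375.00     1,113.9897     5,569.9483
  6     1,375.00     1,068.0629     6,408.3777
  7     1,375.00     1,024.0297     7,168.2077
  8    51,375.00    36,684.0577   293,472.4613
  Σ                 44,846.1584   324,748.3543
Price P = Σ PV = 44,846.1584.
Macaulay duration = Σ(t·PV) / P = 324,748.3543 / 44,846.1584 = 7.24139 half-year periods.
In years: 7.24139 / 2 = 3.62069 years.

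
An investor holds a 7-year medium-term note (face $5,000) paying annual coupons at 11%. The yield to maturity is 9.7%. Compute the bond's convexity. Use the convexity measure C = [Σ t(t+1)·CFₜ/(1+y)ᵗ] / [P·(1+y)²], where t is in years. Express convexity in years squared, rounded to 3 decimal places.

With y = 0.097:
  t   CF        PV=CF/(1+0.097)^t    t·PV        t(t+1)·PV
  1       550.00       501.3674       501.3674       1,002.7347
  2       550.00       457.0350       914.0699       2,742.2098
  3       550.00       416.6226     1,249.8677       4,999.4710
  4       550.00       379.7836     1,519.1343       7,595.6715
  5       550.00       346.2020     1,731.0099      10,386.0595
  6       550.00       315.5898     1,893.5387      13,254.7706
  7     5,550.00     2,902.9970    20,320.9791     162,567.8332
  Σ                  5,319.5973    28,129.9671     202,548.7503
P = 5,319.5973.
Convexity = Σ t(t+1)·PV / [P·(1+y)²] = 202,548.7503 / (5,319.5973 × 1.203409) = 31.64008.

31.640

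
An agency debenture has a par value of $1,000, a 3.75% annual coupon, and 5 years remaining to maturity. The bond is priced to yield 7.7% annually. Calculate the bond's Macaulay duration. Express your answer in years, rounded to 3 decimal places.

Periodic yield y = 0.077. Discount each cash flow and weight by its year:
  t   CF        PV=CF/(1+0.077)^t    t·PV
  1        37.50        34.8189        34.8189
  2        37.50        32.3296        64.6591
  3        37.50        30.0182        90.0545
  4        37.50        27.8720       111.4881
  5     1,037.50       715.9943     3,579.9717
  Σ                    841.0330     3,880.9924
Price P = Σ PV = 841.0330.
Macaulay duration = Σ(t·PV) / P = 3,880.9924 / 841.0330 = 4.61455 years.

4.615 years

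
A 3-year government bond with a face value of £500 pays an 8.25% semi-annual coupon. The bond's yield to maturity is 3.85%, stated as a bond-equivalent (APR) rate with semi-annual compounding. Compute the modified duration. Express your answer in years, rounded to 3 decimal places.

2.685 years

Periodic yield y = 0.01925. First find Macaulay duration:
  t   CF        PV=CF/(1+0.01925)^t    t·PV
  1       20.625        20.2355        20.2355
  2       20.625        19.8533        39.7066
  3       20.625        19.4783        58.4350
  4       20.625        19.1105        76.4418
  5       20.625        18.7495        93.7476
  6      520.625       464.3449     2,786.0695
  Σ                    561.7720     3,074.6360
P = 561.7720; Macaulay duration = 3,074.6360 / 561.7720 = 5.47310 half-year periods = 2.73655 years.
Modified duration = D_Mac / (1 + y) = 2.73655 / 1.01925 = 2.68487 years.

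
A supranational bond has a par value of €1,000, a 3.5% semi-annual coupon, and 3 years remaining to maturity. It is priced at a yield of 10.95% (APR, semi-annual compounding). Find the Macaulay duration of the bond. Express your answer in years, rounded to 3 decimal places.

2.857 years

Periodic yield y = 0.05475. Discount each cash flow and weight by its period:
  t   CF        PV=CF/(1+0.05475)^t    t·PV
  1        17.50        16.5916        16.5916
  2        17.50        15.7304        31.4607
  3        17.50        14.9138        44.7415
  4        17.50        14.1397        56.5588
  5        17.50        13.4057        67.0286
  6     1,017.50       738.9877     4,433.9262
  Σ                    813.7689     4,650.3075
Price P = Σ PV = 813.7689.
Macaulay duration = Σ(t·PV) / P = 4,650.3075 / 813.7689 = 5.71453 half-year periods.
In years: 5.71453 / 2 = 2.85727 years.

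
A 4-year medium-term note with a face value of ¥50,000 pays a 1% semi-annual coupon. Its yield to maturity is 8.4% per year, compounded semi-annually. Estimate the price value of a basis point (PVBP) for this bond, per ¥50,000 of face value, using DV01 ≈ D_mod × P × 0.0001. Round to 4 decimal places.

¥14.1541

Periodic yield y = 0.042.
  t   CF        PV=CF/(1+0.042)^t    t·PV
  1       250.00       239.9232       239.9232
  2       250.00       230.2526       460.5052
  3       250.00       220.9718       662.9154
  4       250.00       212.0651       848.2603
  5       250.00       203.5173     1,017.5867
  6       250.00       195.3141     1,171.8849
  7       250.00       187.4416     1,312.0912
  8    50,250.00    36,157.1603   289,257.2822
  Σ                 37,646.6461   294,970.4491
P = 37,646.6461; D_Mac = 7.83524 half-year periods = 3.91762 yrs; D_mod = 3.75971 yrs.
DV01 ≈ 3.75971 × 37,646.6461 × 0.0001 = 14.154052.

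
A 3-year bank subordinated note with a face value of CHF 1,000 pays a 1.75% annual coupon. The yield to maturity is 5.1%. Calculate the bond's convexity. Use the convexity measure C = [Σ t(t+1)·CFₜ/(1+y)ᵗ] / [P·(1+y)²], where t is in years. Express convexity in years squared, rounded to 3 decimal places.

10.603

With y = 0.051:
  t   CF        PV=CF/(1+0.051)^t    t·PV        t(t+1)·PV
  1        17.50        16.6508        16.6508          33.3016
  2        17.50        15.8428        31.6856          95.0569
  3     1,017.50       876.4482     2,629.3447      10,517.3788
  Σ                    908.9419     2,677.6812      10,645.7374
P = 908.9419.
Convexity = Σ t(t+1)·PV / [P·(1+y)²] = 10,645.7374 / (908.9419 × 1.104601) = 10.60313.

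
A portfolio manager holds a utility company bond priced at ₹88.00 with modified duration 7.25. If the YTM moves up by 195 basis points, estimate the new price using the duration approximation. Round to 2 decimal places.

Duration approximation: ΔP/P ≈ -D_mod · Δy = -7.25 × (+0.0195) = -0.141375.
New price ≈ 88.00 × (1 - 0.141375) = 75.55900.

₹75.56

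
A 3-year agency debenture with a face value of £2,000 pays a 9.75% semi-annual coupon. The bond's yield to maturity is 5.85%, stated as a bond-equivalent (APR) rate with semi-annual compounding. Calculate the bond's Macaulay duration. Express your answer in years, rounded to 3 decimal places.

Periodic yield y = 0.02925. Discount each cash flow and weight by its period:
  t   CF        PV=CF/(1+0.02925)^t    t·PV
  1        97.50        94.7292        94.7292
  2        97.50        92.0371       184.0742
  3        97.50        89.4215       268.2645
  4        97.50        86.8803       347.5210
  5        97.50        84.4112       422.0562
  6     2,097.50     1,764.3174    10,585.9044
  Σ                  2,211.7967    11,902.5494
Price P = Σ PV = 2,211.7967.
Macaulay duration = Σ(t·PV) / P = 11,902.5494 / 2,211.7967 = 5.38139 half-year periods.
In years: 5.38139 / 2 = 2.69070 years.

2.691 years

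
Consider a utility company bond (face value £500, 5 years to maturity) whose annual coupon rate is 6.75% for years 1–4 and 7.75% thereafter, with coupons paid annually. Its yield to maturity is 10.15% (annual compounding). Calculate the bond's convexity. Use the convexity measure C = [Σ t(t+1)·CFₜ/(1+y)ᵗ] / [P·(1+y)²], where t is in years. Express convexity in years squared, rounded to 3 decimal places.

20.577

With y = 0.1015:
  t   CF        PV=CF/(1+0.1015)^t    t·PV        t(t+1)·PV
  1        33.75        30.6400        30.6400          61.2801
  2        33.75        27.8166        55.6333         166.8999
  3        33.75        25.2534        75.7603         303.0411
  4        33.75        22.9264        91.7056         458.5279
  5       538.75       332.2498     1,661.2492       9,967.4951
  Σ                    438.8863     1,914.9884      10,957.2440
P = 438.8863.
Convexity = Σ t(t+1)·PV / [P·(1+y)²] = 10,957.2440 / (438.8863 × 1.213302) = 20.57692.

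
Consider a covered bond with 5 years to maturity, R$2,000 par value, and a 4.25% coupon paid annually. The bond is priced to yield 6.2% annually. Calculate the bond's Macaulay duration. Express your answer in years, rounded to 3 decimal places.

Periodic yield y = 0.062. Discount each cash flow and weight by its year:
  t   CF        PV=CF/(1+0.062)^t    t·PV
  1        85.00        80.0377        80.0377
  2        85.00        75.3650       150.7301
  3        85.00        70.9652       212.8956
  4        85.00        66.8222       267.2889
  5     2,085.00     1,543.4177     7,717.0885
  Σ                  1,836.6078     8,428.0406
Price P = Σ PV = 1,836.6078.
Macaulay duration = Σ(t·PV) / P = 8,428.0406 / 1,836.6078 = 4.58892 years.

4.589 years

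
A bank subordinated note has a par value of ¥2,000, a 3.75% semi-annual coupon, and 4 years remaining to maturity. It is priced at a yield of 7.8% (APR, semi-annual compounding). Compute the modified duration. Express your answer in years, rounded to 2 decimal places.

3.59 years

Periodic yield y = 0.039. First find Macaulay duration:
  t   CF        PV=CF/(1+0.039)^t    t·PV
  1        37.50        36.0924        36.0924
  2        37.50        34.7376        69.4753
  3        37.50        33.4337       100.3011
  4        37.50        32.1787       128.7150
  5        37.50        30.9709       154.8544
  6        37.50        29.8084       178.8501
  7        37.50        28.6895       200.8262
  8     2,037.50     1,500.2832    12,002.2653
  Σ                  1,726.1943    12,871.3799
P = 1,726.1943; Macaulay duration = 12,871.3799 / 1,726.1943 = 7.45651 half-year periods = 3.72825 years.
Modified duration = D_Mac / (1 + y) = 3.72825 / 1.039 = 3.58831 years.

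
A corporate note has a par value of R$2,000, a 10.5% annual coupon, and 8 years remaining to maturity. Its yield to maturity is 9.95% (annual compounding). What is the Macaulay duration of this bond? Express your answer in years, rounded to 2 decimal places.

5.82 years

Periodic yield y = 0.0995. Discount each cash flow and weight by its year:
  t   CF        PV=CF/(1+0.0995)^t    t·PV
  1       210.00       190.9959       190.9959
  2       210.00       173.7116       347.4232
  3       210.00       157.9915       473.9744
  4       210.00       143.6939       574.7756
  5       210.00       130.6902       653.4512
  6       210.00       118.8633       713.1800
  7       210.00       108.1067       756.7470
  8     2,210.00     1,034.7380     8,277.9041
  Σ                  2,058.7912    11,988.4513
Price P = Σ PV = 2,058.7912.
Macaulay duration = Σ(t·PV) / P = 11,988.4513 / 2,058.7912 = 5.82305 years.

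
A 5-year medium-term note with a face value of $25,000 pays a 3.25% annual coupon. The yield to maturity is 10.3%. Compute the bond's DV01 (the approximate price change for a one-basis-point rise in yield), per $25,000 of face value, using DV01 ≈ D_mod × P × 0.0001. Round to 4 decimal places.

$7.7188

Periodic yield y = 0.103.
  t   CF        PV=CF/(1+0.103)^t    t·PV
  1       812.50       736.6274       736.6274
  2       812.50       667.8399     1,335.6797
  3       812.50       605.4759     1,816.4276
  4       812.50       548.9355     2,195.7420
  5    25,812.50    15,810.7513    79,053.7564
  Σ                 18,369.6299    85,138.2331
P = 18,369.6299; D_Mac = 4.63473 yrs; D_mod = 4.20193 yrs.
DV01 ≈ 4.20193 × 18,369.6299 × 0.0001 = 7.718788.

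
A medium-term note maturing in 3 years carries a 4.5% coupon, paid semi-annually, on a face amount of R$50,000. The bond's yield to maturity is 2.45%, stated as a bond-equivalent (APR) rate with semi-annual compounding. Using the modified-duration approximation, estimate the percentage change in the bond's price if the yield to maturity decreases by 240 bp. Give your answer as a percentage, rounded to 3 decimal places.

Periodic yield y = 0.01225. Modified duration first:
  t   CF        PV=CF/(1+0.01225)^t    t·PV
  1     1,125.00     1,111.3855     1,111.3855
  2     1,125.00     1,097.9358     2,195.8716
  3     1,125.00     1,084.6489     3,253.9466
  4     1,125.00     1,071.5227     4,286.0908
  5     1,125.00     1,058.5554     5,292.7770
  6    51,125.00    47,523.3020   285,139.8119
  Σ                 52,947.3503   301,279.8835
P = 52,947.3503; D_Mac = 5.69018 half-year periods = 2.84509 yrs; D_mod = 2.84509/(1+0.01225) = 2.81066 yrs.
ΔP/P ≈ -D_mod · Δy = -2.81066 × (-0.024) = +0.067456 = +6.7456%.

+6.746%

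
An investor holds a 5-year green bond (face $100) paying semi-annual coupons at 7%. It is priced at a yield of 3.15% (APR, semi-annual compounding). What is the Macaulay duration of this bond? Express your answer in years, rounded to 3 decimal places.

4.368 years

Periodic yield y = 0.01575. Discount each cash flow and weight by its period:
  t   CF        PV=CF/(1+0.01575)^t    t·PV
  1         3.50         3.4457         3.4457
  2         3.50         3.3923         6.7846
  3         3.50         3.3397        10.0191
  4         3.50         3.2879        13.1517
  5         3.50         3.2369        16.1847
  6         3.50         3.1867        19.1205
  7         3.50         3.1373        21.9613
  8         3.50         3.0887        24.7095
  9         3.50         3.0408        27.3671
  10      103.50        88.5262       885.2624
  Σ                    117.6824     1,028.0066
Price P = Σ PV = 117.6824.
Macaulay duration = Σ(t·PV) / P = 1,028.0066 / 117.6824 = 8.73543 half-year periods.
In years: 8.73543 / 2 = 4.36772 years.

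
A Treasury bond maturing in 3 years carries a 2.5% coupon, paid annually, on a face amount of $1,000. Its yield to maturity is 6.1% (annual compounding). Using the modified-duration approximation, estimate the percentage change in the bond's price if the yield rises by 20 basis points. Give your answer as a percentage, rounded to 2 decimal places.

Periodic yield y = 0.061. Modified duration first:
  t   CF        PV=CF/(1+0.061)^t    t·PV
  1        25.00        23.5627        23.5627
  2        25.00        22.2080        44.4160
  3     1,025.00       858.1787     2,574.5360
  Σ                    903.9493     2,642.5147
P = 903.9493; D_Mac = 2.92330 yrs; D_mod = 2.92330/(1+0.061) = 2.75523 yrs.
ΔP/P ≈ -D_mod · Δy = -2.75523 × (+0.002) = -0.005510 = -0.5510%.

-0.55%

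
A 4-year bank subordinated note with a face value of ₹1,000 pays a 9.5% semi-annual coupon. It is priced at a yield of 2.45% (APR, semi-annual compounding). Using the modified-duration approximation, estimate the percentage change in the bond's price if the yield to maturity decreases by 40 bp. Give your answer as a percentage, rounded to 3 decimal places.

+1.381%

Periodic yield y = 0.01225. Modified duration first:
  t   CF        PV=CF/(1+0.01225)^t    t·PV
  1        47.50        46.9252        46.9252
  2        47.50        46.3573        92.7146
  3        47.50        45.7963       137.3889
  4        47.50        45.2421       180.9683
  5        47.50        44.6946       223.4728
  6        47.50        44.1537       264.9221
  7        47.50        43.6193       305.3354
  8     1,047.50       950.2803     7,602.2428
  Σ                  1,267.0687     8,853.9699
P = 1,267.0687; D_Mac = 6.98776 half-year periods = 3.49388 yrs; D_mod = 3.49388/(1+0.01225) = 3.45160 yrs.
ΔP/P ≈ -D_mod · Δy = -3.45160 × (-0.004) = +0.013806 = +1.3806%.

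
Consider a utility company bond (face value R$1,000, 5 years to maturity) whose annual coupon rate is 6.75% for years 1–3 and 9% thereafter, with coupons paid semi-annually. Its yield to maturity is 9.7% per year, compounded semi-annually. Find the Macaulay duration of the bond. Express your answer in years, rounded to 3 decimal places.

4.273 years

Periodic yield y = 0.0485. Discount each cash flow and weight by its period:
  t   CF        PV=CF/(1+0.0485)^t    t·PV
  1        33.75        32.1888        32.1888
  2        33.75        30.6999        61.3998
  3        33.75        29.2798        87.8395
  4        33.75        27.9254       111.7018
  5        33.75        26.6337       133.1685
  6        33.75        25.4017       152.4103
  7        45.00        32.3023       226.1161
  8        45.00        30.8081       246.4649
  9        45.00        29.3830       264.4473
  10    1,045.00       650.7766     6,507.7662
  Σ                    915.3995     7,823.5032
Price P = Σ PV = 915.3995.
Macaulay duration = Σ(t·PV) / P = 7,823.5032 / 915.3995 = 8.54655 half-year periods.
In years: 8.54655 / 2 = 4.27327 years.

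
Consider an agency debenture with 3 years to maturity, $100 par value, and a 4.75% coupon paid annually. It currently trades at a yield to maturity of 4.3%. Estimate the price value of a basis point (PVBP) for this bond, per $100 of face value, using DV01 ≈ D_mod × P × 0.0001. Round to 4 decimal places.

$0.0278

Periodic yield y = 0.043.
  t   CF        PV=CF/(1+0.043)^t    t·PV
  1         4.75         4.5542         4.5542
  2         4.75         4.3664         8.7328
  3       104.75        92.3211       276.9634
  Σ                    101.2417       290.2504
P = 101.2417; D_Mac = 2.86691 yrs; D_mod = 2.74871 yrs.
DV01 ≈ 2.74871 × 101.2417 × 0.0001 = 0.027828.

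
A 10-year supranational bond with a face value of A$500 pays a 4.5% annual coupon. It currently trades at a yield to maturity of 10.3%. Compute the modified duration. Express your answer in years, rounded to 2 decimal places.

Periodic yield y = 0.103. First find Macaulay duration:
  t   CF        PV=CF/(1+0.103)^t    t·PV
  1        22.50        20.3989        20.3989
  2        22.50        18.4940        36.9881
  3        22.50        16.7670        50.3011
  4        22.50        15.2013        60.8052
  5        22.50        13.7818        68.9088
  6        22.50        12.4948        74.9688
  7        22.50        11.3280        79.2961
  8        22.50        10.2702        82.1615
  9        22.50         9.3111        83.8003
  10      522.50       196.0339     1,960.3390
  Σ                    324.0811     2,517.9677
P = 324.0811; Macaulay duration = 2,517.9677 / 324.0811 = 7.76956 years.
Modified duration = D_Mac / (1 + y) = 7.76956 / 1.103 = 7.04403 years.

7.04 years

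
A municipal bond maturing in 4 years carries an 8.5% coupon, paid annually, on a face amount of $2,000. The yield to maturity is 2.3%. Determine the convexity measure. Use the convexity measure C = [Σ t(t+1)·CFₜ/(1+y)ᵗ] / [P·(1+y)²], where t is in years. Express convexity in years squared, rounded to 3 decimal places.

16.581

With y = 0.023:
  t   CF        PV=CF/(1+0.023)^t    t·PV        t(t+1)·PV
  1       170.00       166.1779       166.1779         332.3558
  2       170.00       162.4417       324.8835         974.6505
  3       170.00       158.7896       476.3688       1,905.4750
  4     2,170.00     1,981.3318     7,925.3270      39,626.6350
  Σ                  2,468.7410     8,892.7572      42,839.1164
P = 2,468.7410.
Convexity = Σ t(t+1)·PV / [P·(1+y)²] = 42,839.1164 / (2,468.7410 × 1.046529) = 16.58111.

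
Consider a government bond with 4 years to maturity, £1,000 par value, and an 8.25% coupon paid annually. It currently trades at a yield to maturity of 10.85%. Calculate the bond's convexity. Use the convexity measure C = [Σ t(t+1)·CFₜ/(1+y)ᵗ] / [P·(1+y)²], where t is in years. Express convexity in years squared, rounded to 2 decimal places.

With y = 0.1085:
  t   CF        PV=CF/(1+0.1085)^t    t·PV        t(t+1)·PV
  1        82.50        74.4249        74.4249         148.8498
  2        82.50        67.1402       134.2804         402.8411
  3        82.50        60.5685       181.7055         726.8221
  4     1,082.50       716.9438     2,867.7752      14,338.8761
  Σ                    919.0774     3,258.1860      15,617.3890
P = 919.0774.
Convexity = Σ t(t+1)·PV / [P·(1+y)²] = 15,617.3890 / (919.0774 × 1.228772) = 13.82881.

13.83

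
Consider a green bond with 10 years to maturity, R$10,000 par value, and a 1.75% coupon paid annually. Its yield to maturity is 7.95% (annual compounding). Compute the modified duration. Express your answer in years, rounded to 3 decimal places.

Periodic yield y = 0.0795. First find Macaulay duration:
  t   CF        PV=CF/(1+0.0795)^t    t·PV
  1       175.00       162.1121       162.1121
  2       175.00       150.1733       300.3466
  3       175.00       139.1138       417.3413
  4       175.00       128.8687       515.4748
  5       175.00       119.3781       596.8907
  6       175.00       110.5865       663.5191
  7       175.00       102.4423       717.0964
  8       175.00        94.8980       759.1837
  9       175.00        87.9092       791.1826
  10   10,175.00     4,734.8688    47,348.6882
  Σ                  5,830.3508    52,271.8355
P = 5,830.3508; Macaulay duration = 52,271.8355 / 5,830.3508 = 8.96547 years.
Modified duration = D_Mac / (1 + y) = 8.96547 / 1.0795 = 8.30521 years.

8.305 years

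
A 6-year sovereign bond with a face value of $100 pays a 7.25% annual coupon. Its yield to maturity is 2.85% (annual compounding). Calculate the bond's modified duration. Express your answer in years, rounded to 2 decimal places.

Periodic yield y = 0.0285. First find Macaulay duration:
  t   CF        PV=CF/(1+0.0285)^t    t·PV
  1         7.25         7.0491         7.0491
  2         7.25         6.8538        13.7075
  3         7.25         6.6638        19.9915
  4         7.25         6.4792        25.9168
  5         7.25         6.2997        31.4983
  6       107.25        90.6090       543.6542
  Σ                    123.9546       641.8174
P = 123.9546; Macaulay duration = 641.8174 / 123.9546 = 5.17784 years.
Modified duration = D_Mac / (1 + y) = 5.17784 / 1.0285 = 5.03436 years.

5.03 years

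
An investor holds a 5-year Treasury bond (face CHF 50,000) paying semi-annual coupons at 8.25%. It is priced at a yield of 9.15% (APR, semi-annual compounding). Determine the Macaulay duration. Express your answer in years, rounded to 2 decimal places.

Periodic yield y = 0.04575. Discount each cash flow and weight by its period:
  t   CF        PV=CF/(1+0.04575)^t    t·PV
  1     2,062.50     1,972.2687     1,972.2687
  2     2,062.50     1,885.9849     3,771.9698
  3     2,062.50     1,803.4759     5,410.4276
  4     2,062.50     1,724.5765     6,898.3060
  5     2,062.50     1,649.1289     8,245.6443
  6     2,062.50     1,576.9819     9,461.8916
  7     2,062.50     1,507.9913    10,555.9393
  8     2,062.50     1,442.0190    11,536.1517
  9     2,062.50     1,378.9328    12,410.3951
  10   52,062.50    33,284.8256   332,848.2564
  Σ                 48,226.1855   403,111.2505
Price P = Σ PV = 48,226.1855.
Macaulay duration = Σ(t·PV) / P = 403,111.2505 / 48,226.1855 = 8.35876 half-year periods.
In years: 8.35876 / 2 = 4.17938 years.

4.18 years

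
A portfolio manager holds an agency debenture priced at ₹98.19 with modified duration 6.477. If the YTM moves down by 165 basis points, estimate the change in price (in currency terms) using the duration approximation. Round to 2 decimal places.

+₹10.49

Duration approximation: ΔP/P ≈ -D_mod · Δy = -6.477 × (-0.0165) = +0.1068705.
ΔP ≈ 98.19 × (+0.1068705) = +10.493614395.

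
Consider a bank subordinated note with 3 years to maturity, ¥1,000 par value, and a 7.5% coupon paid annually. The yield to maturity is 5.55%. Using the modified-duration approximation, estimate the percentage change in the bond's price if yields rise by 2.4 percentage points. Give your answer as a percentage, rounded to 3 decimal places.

Periodic yield y = 0.0555. Modified duration first:
  t   CF        PV=CF/(1+0.0555)^t    t·PV
  1        75.00        71.0564        71.0564
  2        75.00        67.3201       134.6402
  3     1,075.00       914.1843     2,742.5529
  Σ                  1,052.5608     2,948.2494
P = 1,052.5608; D_Mac = 2.80103 yrs; D_mod = 2.80103/(1+0.0555) = 2.65374 yrs.
ΔP/P ≈ -D_mod · Δy = -2.65374 × (+0.024) = -0.063690 = -6.3690%.

-6.369%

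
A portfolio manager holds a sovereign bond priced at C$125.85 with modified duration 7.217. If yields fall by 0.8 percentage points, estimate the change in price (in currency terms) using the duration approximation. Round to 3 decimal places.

+C$7.266

Duration approximation: ΔP/P ≈ -D_mod · Δy = -7.217 × (-0.008) = +0.057736.
ΔP ≈ 125.85 × (+0.057736) = +7.2660756.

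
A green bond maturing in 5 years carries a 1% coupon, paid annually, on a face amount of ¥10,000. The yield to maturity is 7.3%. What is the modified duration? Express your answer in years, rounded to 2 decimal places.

4.55 years

Periodic yield y = 0.073. First find Macaulay duration:
  t   CF        PV=CF/(1+0.073)^t    t·PV
  1       100.00        93.1966        93.1966
  2       100.00        86.8561       173.7123
  3       100.00        80.9470       242.8410
  4       100.00        75.4399       301.7596
  5    10,100.00     7,101.0532    35,505.2658
  Σ                  7,437.4929    36,316.7754
P = 7,437.4929; Macaulay duration = 36,316.7754 / 7,437.4929 = 4.88293 years.
Modified duration = D_Mac / (1 + y) = 4.88293 / 1.073 = 4.55073 years.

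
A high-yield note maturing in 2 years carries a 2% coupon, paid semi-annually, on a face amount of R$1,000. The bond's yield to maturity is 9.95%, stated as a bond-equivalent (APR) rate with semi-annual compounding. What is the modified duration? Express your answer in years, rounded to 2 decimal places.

Periodic yield y = 0.04975. First find Macaulay duration:
  t   CF        PV=CF/(1+0.04975)^t    t·PV
  1        10.00         9.5261         9.5261
  2        10.00         9.0746        18.1492
  3        10.00         8.6445        25.9336
  4     1,010.00       831.7213     3,326.8853
  Σ                    858.9666     3,380.4943
P = 858.9666; Macaulay duration = 3,380.4943 / 858.9666 = 3.93554 half-year periods = 1.96777 years.
Modified duration = D_Mac / (1 + y) = 1.96777 / 1.04975 = 1.87451 years.

1.87 years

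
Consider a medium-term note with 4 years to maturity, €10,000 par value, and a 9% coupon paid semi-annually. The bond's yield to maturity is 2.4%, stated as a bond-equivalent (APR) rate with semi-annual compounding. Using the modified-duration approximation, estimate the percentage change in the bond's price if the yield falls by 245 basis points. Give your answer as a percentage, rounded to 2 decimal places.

Periodic yield y = 0.012. Modified duration first:
  t   CF        PV=CF/(1+0.012)^t    t·PV
  1       450.00       444.6640       444.6640
  2       450.00       439.3913       878.7827
  3       450.00       434.1812     1,302.5435
  4       450.00       429.0328     1,716.1311
  5       450.00       423.9454     2,119.7271
  6       450.00       418.9184     2,513.5104
  7       450.00       413.9510     2,897.6569
  8    10,450.00     9,498.8754    75,991.0031
  Σ                 12,502.9595    87,864.0188
P = 12,502.9595; D_Mac = 7.02746 half-year periods = 3.51373 yrs; D_mod = 3.51373/(1+0.012) = 3.47206 yrs.
ΔP/P ≈ -D_mod · Δy = -3.47206 × (-0.0245) = +0.085066 = +8.5066%.

+8.51%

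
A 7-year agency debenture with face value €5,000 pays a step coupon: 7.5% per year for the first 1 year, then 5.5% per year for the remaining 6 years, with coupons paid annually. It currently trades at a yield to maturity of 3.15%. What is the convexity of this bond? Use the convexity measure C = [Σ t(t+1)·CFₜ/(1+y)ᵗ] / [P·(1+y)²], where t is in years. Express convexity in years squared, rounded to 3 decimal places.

42.686

With y = 0.0315:
  t   CF        PV=CF/(1+0.0315)^t    t·PV        t(t+1)·PV
  1       375.00       363.5482       363.5482         727.0965
  2       275.00       258.4605       516.9211       1,550.7632
  3       275.00       250.5676       751.7029       3,006.8118
  4       275.00       242.9158       971.6632       4,858.3160
  5       275.00       235.4976     1,177.4881       7,064.9288
  6       275.00       228.3060     1,369.8359       9,588.8514
  7     5,275.00     4,245.5879    29,719.1154     237,752.9229
  Σ                  5,824.8837    34,870.2748     264,549.6905
P = 5,824.8837.
Convexity = Σ t(t+1)·PV / [P·(1+y)²] = 264,549.6905 / (5,824.8837 × 1.063992) = 42.68561.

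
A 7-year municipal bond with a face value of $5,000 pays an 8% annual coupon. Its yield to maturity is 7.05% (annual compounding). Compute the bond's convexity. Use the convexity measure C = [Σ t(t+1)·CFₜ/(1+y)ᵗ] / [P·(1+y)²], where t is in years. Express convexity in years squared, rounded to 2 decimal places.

With y = 0.0705:
  t   CF        PV=CF/(1+0.0705)^t    t·PV        t(t+1)·PV
  1       400.00       373.6572       373.6572         747.3143
  2       400.00       349.0492       698.0984       2,094.2952
  3       400.00       326.0618       978.1855       3,912.7421
  4       400.00       304.5884     1,218.3534       6,091.7672
  5       400.00       284.5291     1,422.6453       8,535.8719
  6       400.00       265.7908     1,594.7449      11,163.2140
  7     5,400.00     3,351.8692    23,463.0842     187,704.6733
  Σ                  5,255.5456    29,748.7689     220,249.8781
P = 5,255.5456.
Convexity = Σ t(t+1)·PV / [P·(1+y)²] = 220,249.8781 / (5,255.5456 × 1.145970) = 36.56996.

36.57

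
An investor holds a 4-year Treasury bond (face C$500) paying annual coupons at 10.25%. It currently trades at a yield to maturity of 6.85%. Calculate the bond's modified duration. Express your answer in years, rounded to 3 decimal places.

Periodic yield y = 0.0685. First find Macaulay duration:
  t   CF        PV=CF/(1+0.0685)^t    t·PV
  1        51.25        47.9644        47.9644
  2        51.25        44.8895        89.7790
  3        51.25        42.0117       126.0351
  4       551.25       422.9125     1,691.6499
  Σ                    557.7781     1,955.4285
P = 557.7781; Macaulay duration = 1,955.4285 / 557.7781 = 3.50575 years.
Modified duration = D_Mac / (1 + y) = 3.50575 / 1.0685 = 3.28100 years.

3.281 years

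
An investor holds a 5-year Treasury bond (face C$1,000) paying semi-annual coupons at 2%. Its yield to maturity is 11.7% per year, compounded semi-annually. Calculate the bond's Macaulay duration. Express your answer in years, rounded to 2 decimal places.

4.71 years

Periodic yield y = 0.0585. Discount each cash flow and weight by its period:
  t   CF        PV=CF/(1+0.0585)^t    t·PV
  1        10.00         9.4473         9.4473
  2        10.00         8.9252        17.8504
  3        10.00         8.4319        25.2958
  4        10.00         7.9659        31.8637
  5        10.00         7.5257        37.6284
  6        10.00         7.1098        42.6585
  7        10.00         6.7168        47.0178
  8        10.00         6.3456        50.7648
  9        10.00         5.9949        53.9541
  10    1,010.00       572.0220     5,720.2202
  Σ                    640.4852     6,036.7012
Price P = Σ PV = 640.4852.
Macaulay duration = Σ(t·PV) / P = 6,036.7012 / 640.4852 = 9.42520 half-year periods.
In years: 9.42520 / 2 = 4.71260 years.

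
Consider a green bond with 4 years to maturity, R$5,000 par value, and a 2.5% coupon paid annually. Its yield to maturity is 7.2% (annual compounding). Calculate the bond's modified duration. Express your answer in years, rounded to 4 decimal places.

Periodic yield y = 0.072. First find Macaulay duration:
  t   CF        PV=CF/(1+0.072)^t    t·PV
  1       125.00       116.6045       116.6045
  2       125.00       108.7728       217.5457
  3       125.00       101.4672       304.4016
  4     5,125.00     3,880.7416    15,522.9665
  Σ                  4,207.5861    16,161.5182
P = 4,207.5861; Macaulay duration = 16,161.5182 / 4,207.5861 = 3.84104 years.
Modified duration = D_Mac / (1 + y) = 3.84104 / 1.072 = 3.58306 years.

3.5831 years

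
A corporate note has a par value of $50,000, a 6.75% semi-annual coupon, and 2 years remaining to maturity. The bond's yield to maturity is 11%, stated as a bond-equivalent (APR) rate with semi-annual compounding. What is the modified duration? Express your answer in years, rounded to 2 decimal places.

Periodic yield y = 0.055. First find Macaulay duration:
  t   CF        PV=CF/(1+0.055)^t    t·PV
  1     1,687.50     1,599.5261     1,599.5261
  2     1,687.50     1,516.1385     3,032.2769
  3     1,687.50     1,437.0981     4,311.2942
  4    51,687.50    41,723.0154   166,892.0617
  Σ                 46,275.7780   175,835.1588
P = 46,275.7780; Macaulay duration = 175,835.1588 / 46,275.7780 = 3.79972 half-year periods = 1.89986 years.
Modified duration = D_Mac / (1 + y) = 1.89986 / 1.055 = 1.80082 years.

1.80 years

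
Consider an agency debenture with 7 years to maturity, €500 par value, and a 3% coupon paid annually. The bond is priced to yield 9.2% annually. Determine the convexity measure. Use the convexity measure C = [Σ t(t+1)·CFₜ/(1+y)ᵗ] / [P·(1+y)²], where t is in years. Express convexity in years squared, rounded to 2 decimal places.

With y = 0.092:
  t   CF        PV=CF/(1+0.092)^t    t·PV        t(t+1)·PV
  1        15.00        13.7363        13.7363          27.4725
  2        15.00        12.5790        25.1580          75.4740
  3        15.00        11.5192        34.5577         138.2307
  4        15.00        10.5487        42.1950         210.9749
  5        15.00         9.6600        48.3001         289.8006
  6        15.00         8.8462        53.0770         371.5393
  7       515.00       278.1306     1,946.9141      15,575.3132
  Σ                    345.0200     2,163.9382      16,688.8051
P = 345.0200.
Convexity = Σ t(t+1)·PV / [P·(1+y)²] = 16,688.8051 / (345.0200 × 1.192464) = 40.56352.

40.56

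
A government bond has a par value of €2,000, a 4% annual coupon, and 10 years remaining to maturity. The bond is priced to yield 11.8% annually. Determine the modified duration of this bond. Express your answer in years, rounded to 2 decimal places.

Periodic yield y = 0.118. First find Macaulay duration:
  t   CF        PV=CF/(1+0.118)^t    t·PV
  1        80.00        71.5564        71.5564
  2        80.00        64.0039       128.0078
  3        80.00        57.2486       171.7457
  4        80.00        51.2062       204.8249
  5        80.00        45.8016       229.0082
  6        80.00        40.9675       245.8048
  7        80.00        36.6435       256.5047
  8        80.00        32.7760       262.2078
  9        80.00        29.3166       263.8495
  10    2,080.00       681.7816     6,817.8164
  Σ                  1,111.3019     8,651.3261
P = 1,111.3019; Macaulay duration = 8,651.3261 / 1,111.3019 = 7.78486 years.
Modified duration = D_Mac / (1 + y) = 7.78486 / 1.118 = 6.96320 years.

6.96 years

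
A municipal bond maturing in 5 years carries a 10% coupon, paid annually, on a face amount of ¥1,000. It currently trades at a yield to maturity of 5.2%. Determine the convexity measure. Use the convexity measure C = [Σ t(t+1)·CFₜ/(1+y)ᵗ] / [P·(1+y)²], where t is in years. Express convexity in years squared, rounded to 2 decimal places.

21.72

With y = 0.052:
  t   CF        PV=CF/(1+0.052)^t    t·PV        t(t+1)·PV
  1       100.00        95.0570        95.0570         190.1141
  2       100.00        90.3584       180.7168         542.1504
  3       100.00        85.8920       257.6760       1,030.7042
  4       100.00        81.6464       326.5856       1,632.9280
  5     1,100.00       853.7171     4,268.5856      25,611.5133
  Σ                  1,206.6710     5,128.6210      29,007.4099
P = 1,206.6710.
Convexity = Σ t(t+1)·PV / [P·(1+y)²] = 29,007.4099 / (1,206.6710 × 1.106704) = 21.72144.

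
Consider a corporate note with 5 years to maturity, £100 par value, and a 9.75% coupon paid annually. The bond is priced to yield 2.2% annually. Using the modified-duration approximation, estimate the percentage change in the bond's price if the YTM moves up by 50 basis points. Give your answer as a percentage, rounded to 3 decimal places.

Periodic yield y = 0.022. Modified duration first:
  t   CF        PV=CF/(1+0.022)^t    t·PV
  1         9.75         9.5401         9.5401
  2         9.75         9.3348        18.6695
  3         9.75         9.1338        27.4014
  4         9.75         8.9372        35.7488
  5       109.75        98.4351       492.1756
  Σ                    135.3810       583.5354
P = 135.3810; D_Mac = 4.31032 yrs; D_mod = 4.31032/(1+0.022) = 4.21753 yrs.
ΔP/P ≈ -D_mod · Δy = -4.21753 × (+0.005) = -0.021088 = -2.1088%.

-2.109%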